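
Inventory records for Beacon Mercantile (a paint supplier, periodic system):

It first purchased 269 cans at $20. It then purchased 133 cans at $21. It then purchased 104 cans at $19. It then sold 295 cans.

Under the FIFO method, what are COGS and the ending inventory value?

Sale 1 (295) [FIFO — oldest first]: 269 @ $20 + 26 @ $21 = $5,926
Ending inventory: 107 @ $21 + 104 @ $19 = $4,223

COGS = $5,926; ending inventory = $4,223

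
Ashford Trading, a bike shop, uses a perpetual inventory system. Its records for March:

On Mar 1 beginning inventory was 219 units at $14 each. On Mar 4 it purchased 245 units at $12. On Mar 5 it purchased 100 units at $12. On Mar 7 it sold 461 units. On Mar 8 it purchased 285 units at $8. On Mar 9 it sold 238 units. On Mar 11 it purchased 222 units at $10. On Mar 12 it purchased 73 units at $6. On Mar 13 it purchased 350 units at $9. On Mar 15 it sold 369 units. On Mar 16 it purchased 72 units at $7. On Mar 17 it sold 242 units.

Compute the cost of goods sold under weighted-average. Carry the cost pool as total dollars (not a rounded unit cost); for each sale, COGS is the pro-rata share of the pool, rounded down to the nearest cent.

After Mar 1: 219 on hand, pool $3,066.00 (≈ $14.0000 each)
After Mar 4: 464 on hand, pool $6,006.00 (≈ $12.9440 each)
After Mar 5: 564 on hand, pool $7,206.00 (≈ $12.7766 each)
Mar 7, sell 461: 461/564 × $7,206.00 → $5,890.01
After Mar 8: 388 on hand, pool $3,595.99 (≈ $9.2680 each)
Mar 9, sell 238: 238/388 × $3,595.99 → $2,205.78
After Mar 11: 372 on hand, pool $3,610.21 (≈ $9.7049 each)
After Mar 12: 445 on hand, pool $4,048.21 (≈ $9.0971 each)
After Mar 13: 795 on hand, pool $7,198.21 (≈ $9.0544 each)
Mar 15, sell 369: 369/795 × $7,198.21 → $3,341.05
After Mar 16: 498 on hand, pool $4,361.16 (≈ $8.7573 each)
Mar 17, sell 242: 242/498 × $4,361.16 → $2,119.27
Total COGS = $5,890.01 + $2,205.78 + $3,341.05 + $2,119.27 = $13,556.11
Ending inventory (cost pool remaining) = $2,241.89
Check: goods available $15,798.00 = COGS $13,556.11 + ending $2,241.89

COGS = $13,556.11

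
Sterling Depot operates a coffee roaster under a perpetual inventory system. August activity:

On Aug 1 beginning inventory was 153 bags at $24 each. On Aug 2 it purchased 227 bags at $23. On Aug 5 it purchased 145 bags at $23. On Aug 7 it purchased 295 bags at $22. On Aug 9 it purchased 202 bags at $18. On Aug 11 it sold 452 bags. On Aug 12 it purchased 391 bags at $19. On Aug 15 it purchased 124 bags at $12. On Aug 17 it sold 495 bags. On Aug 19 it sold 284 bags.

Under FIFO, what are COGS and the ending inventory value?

COGS = $26,325; ending inventory = $4,946

Aug 11, 452 sold [FIFO — oldest first]: 153 @ $24 + 227 @ $23 + 72 @ $23 = $10,549
Aug 17, 495 sold [FIFO — oldest first]: 73 @ $23 + 295 @ $22 + 127 @ $18 = $10,455
Aug 19, 284 sold [FIFO — oldest first]: 75 @ $18 + 209 @ $19 = $5,321
Total COGS = $10,549 + $10,455 + $5,321 = $26,325
Ending inventory: 182 @ $19 + 124 @ $12 = $4,946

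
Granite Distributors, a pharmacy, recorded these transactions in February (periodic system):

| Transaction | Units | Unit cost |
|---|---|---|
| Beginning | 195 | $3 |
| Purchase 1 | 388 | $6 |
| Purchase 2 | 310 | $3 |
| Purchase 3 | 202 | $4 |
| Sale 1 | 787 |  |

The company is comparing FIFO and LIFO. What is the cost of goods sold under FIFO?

FIFO COGS: 195 @ $3 + 388 @ $6 + 204 @ $3 = $3,525
LIFO COGS: 202 @ $4 + 310 @ $3 + 275 @ $6 = $3,388

COGS = $3,525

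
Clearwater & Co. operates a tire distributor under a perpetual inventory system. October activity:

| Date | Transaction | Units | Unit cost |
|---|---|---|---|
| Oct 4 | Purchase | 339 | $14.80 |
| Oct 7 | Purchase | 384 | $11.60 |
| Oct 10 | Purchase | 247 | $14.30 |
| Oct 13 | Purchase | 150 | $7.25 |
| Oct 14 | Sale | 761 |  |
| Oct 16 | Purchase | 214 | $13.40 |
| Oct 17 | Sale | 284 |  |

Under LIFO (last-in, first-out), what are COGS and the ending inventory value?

Oct 14, 761 sold [LIFO — newest first]: 150 @ $7.25 + 247 @ $14.30 + 364 @ $11.60 = $8,842.00
Oct 17, 284 sold [LIFO — newest first]: 214 @ $13.40 + 20 @ $11.60 + 50 @ $14.80 = $3,839.60
Total COGS = $8,842.00 + $3,839.60 = $12,681.60
Ending inventory: 289 @ $14.80 = $4,277.20

COGS = $12,681.60; ending inventory = $4,277.20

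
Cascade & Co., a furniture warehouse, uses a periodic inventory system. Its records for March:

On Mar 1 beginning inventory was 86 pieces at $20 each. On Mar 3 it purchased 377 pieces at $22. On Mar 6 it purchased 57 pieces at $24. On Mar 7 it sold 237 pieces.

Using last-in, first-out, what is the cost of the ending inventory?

Mar 7, 237 sold [LIFO — newest first]: 57 @ $24 + 180 @ $22 = $5,328
Ending inventory: 86 @ $20 + 197 @ $22 = $6,054

Ending inventory = $6,054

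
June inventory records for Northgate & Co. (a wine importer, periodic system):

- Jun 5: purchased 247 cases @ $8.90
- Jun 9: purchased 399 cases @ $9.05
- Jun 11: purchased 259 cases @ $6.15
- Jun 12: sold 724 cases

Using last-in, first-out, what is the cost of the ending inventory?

Jun 12, 724 sold [LIFO — newest first]: 259 @ $6.15 + 399 @ $9.05 + 66 @ $8.90 = $5,791.20
Ending inventory: 181 @ $8.90 = $1,610.90
Check: goods available $7,402.10 = COGS $5,791.20 + ending $1,610.90

Ending inventory = $1,610.90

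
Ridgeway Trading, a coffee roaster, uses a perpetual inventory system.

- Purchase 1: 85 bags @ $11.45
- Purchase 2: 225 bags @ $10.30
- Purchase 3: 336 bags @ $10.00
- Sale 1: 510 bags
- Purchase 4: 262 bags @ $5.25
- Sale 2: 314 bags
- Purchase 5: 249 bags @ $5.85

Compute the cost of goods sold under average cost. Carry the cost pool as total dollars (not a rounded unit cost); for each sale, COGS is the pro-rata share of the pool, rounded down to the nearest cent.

COGS = $7,440.43

After Purchase 1: 85 on hand, pool $973.25 (≈ $11.4500 each)
After Purchase 2: 310 on hand, pool $3,290.75 (≈ $10.6153 each)
After Purchase 3: 646 on hand, pool $6,650.75 (≈ $10.2953 each)
Sale 1, sell 510: 510/646 × $6,650.75 → $5,250.59
After Purchase 4: 398 on hand, pool $2,775.66 (≈ $6.9740 each)
Sale 2, sell 314: 314/398 × $2,775.66 → $2,189.84
After Purchase 5: 333 on hand, pool $2,042.47 (≈ $6.1335 each)
Total COGS = $5,250.59 + $2,189.84 = $7,440.43
Ending inventory (cost pool remaining) = $2,042.47
Check: goods available $9,482.90 = COGS $7,440.43 + ending $2,042.47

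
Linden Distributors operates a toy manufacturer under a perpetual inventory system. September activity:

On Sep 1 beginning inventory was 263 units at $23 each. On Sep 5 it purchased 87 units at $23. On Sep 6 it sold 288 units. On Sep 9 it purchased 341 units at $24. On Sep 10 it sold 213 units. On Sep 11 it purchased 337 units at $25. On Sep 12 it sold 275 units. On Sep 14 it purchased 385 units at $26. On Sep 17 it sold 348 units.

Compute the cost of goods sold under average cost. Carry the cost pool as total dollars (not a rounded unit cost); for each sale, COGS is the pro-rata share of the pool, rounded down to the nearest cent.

After Sep 1: 263 on hand, pool $6,049.00 (≈ $23.0000 each)
After Sep 5: 350 on hand, pool $8,050.00 (≈ $23.0000 each)
Sep 6, sell 288: 288/350 × $8,050.00 → $6,624.00
After Sep 9: 403 on hand, pool $9,610.00 (≈ $23.8462 each)
Sep 10, sell 213: 213/403 × $9,610.00 → $5,079.23
After Sep 11: 527 on hand, pool $12,955.77 (≈ $24.5840 each)
Sep 12, sell 275: 275/527 × $12,955.77 → $6,760.60
After Sep 14: 637 on hand, pool $16,205.17 (≈ $25.4398 each)
Sep 17, sell 348: 348/637 × $16,205.17 → $8,853.05
Total COGS = $6,624.00 + $5,079.23 + $6,760.60 + $8,853.05 = $27,316.88
Ending inventory (cost pool remaining) = $7,352.12
Check: goods available $34,669.00 = COGS $27,316.88 + ending $7,352.12

COGS = $27,316.88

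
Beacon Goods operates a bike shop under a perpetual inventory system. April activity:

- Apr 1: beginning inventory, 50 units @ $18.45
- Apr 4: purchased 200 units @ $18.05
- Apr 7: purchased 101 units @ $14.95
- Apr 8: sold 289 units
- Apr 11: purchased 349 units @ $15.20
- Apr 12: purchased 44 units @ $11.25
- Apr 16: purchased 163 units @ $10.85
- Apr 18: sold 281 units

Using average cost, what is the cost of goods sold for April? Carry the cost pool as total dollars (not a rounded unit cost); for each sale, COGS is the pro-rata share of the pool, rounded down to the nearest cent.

COGS = $8,901.69

After Apr 1: 50 on hand, pool $922.50 (≈ $18.4500 each)
After Apr 4: 250 on hand, pool $4,532.50 (≈ $18.1300 each)
After Apr 7: 351 on hand, pool $6,042.45 (≈ $17.2150 each)
Apr 8, sell 289: 289/351 × $6,042.45 → $4,975.12
After Apr 11: 411 on hand, pool $6,372.13 (≈ $15.5040 each)
After Apr 12: 455 on hand, pool $6,867.13 (≈ $15.0926 each)
After Apr 16: 618 on hand, pool $8,635.68 (≈ $13.9736 each)
Apr 18, sell 281: 281/618 × $8,635.68 → $3,926.57
Total COGS = $4,975.12 + $3,926.57 = $8,901.69
Ending inventory (cost pool remaining) = $4,709.11
Check: goods available $13,610.80 = COGS $8,901.69 + ending $4,709.11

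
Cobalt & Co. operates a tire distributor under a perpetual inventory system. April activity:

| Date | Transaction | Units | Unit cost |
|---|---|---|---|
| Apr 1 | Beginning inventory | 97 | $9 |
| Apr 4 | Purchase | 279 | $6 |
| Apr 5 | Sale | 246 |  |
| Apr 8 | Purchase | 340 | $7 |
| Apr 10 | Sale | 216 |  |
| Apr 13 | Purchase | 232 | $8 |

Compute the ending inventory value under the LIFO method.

Apr 5, 246 sold [LIFO — newest first]: 246 @ $6 = $1,476
Apr 10, 216 sold [LIFO — newest first]: 216 @ $7 = $1,512
Total COGS = $1,476 + $1,512 = $2,988
Ending inventory: 97 @ $9 + 33 @ $6 + 124 @ $7 + 232 @ $8 = $3,795

Ending inventory = $3,795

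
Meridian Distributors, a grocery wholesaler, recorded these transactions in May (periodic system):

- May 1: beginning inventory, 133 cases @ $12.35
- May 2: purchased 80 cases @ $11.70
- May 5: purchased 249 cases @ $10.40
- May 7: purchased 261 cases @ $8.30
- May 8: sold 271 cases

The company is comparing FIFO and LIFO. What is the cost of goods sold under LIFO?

FIFO COGS: 133 @ $12.35 + 80 @ $11.70 + 58 @ $10.40 = $3,181.75
LIFO COGS: 261 @ $8.30 + 10 @ $10.40 = $2,270.30

COGS = $2,270.30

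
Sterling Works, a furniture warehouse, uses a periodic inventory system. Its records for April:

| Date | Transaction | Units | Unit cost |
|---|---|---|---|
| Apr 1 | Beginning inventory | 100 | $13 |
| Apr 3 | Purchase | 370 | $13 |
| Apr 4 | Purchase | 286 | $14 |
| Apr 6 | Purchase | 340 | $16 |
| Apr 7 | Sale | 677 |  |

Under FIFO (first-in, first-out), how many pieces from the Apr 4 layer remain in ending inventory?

79

Apr 7, 677 sold [FIFO — oldest first]: 100 @ $13 + 370 @ $13 + 207 @ $14 = $9,008
Ending inventory: 79 @ $14 + 340 @ $16 = $6,546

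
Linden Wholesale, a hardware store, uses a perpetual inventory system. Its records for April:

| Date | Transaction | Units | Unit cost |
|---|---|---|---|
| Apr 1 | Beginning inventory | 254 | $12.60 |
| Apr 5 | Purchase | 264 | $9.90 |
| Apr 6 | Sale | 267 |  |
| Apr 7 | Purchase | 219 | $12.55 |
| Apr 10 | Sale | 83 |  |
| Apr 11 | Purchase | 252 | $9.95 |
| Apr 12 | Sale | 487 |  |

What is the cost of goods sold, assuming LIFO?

Apr 6, 267 sold [LIFO — newest first]: 264 @ $9.90 + 3 @ $12.60 = $2,651.40
Apr 10, 83 sold [LIFO — newest first]: 83 @ $12.55 = $1,041.65
Apr 12, 487 sold [LIFO — newest first]: 252 @ $9.95 + 136 @ $12.55 + 99 @ $12.60 = $5,461.60
Total COGS = $2,651.40 + $1,041.65 + $5,461.60 = $9,154.65
Ending inventory: 152 @ $12.60 = $1,915.20

COGS = $9,154.65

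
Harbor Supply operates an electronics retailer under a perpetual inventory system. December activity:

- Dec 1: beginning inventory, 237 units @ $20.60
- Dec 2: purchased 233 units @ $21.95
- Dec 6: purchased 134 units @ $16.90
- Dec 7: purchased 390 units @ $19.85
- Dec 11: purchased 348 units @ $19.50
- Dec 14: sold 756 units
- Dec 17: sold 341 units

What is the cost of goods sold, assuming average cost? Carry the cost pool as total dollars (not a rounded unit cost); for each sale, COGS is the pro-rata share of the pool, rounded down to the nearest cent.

After Dec 1: 237 on hand, pool $4,882.20 (≈ $20.6000 each)
After Dec 2: 470 on hand, pool $9,996.55 (≈ $21.2693 each)
After Dec 6: 604 on hand, pool $12,261.15 (≈ $20.2999 each)
After Dec 7: 994 on hand, pool $20,002.65 (≈ $20.1234 each)
After Dec 11: 1342 on hand, pool $26,788.65 (≈ $19.9617 each)
Dec 14, sell 756: 756/1342 × $26,788.65 → $15,091.07
Dec 17, sell 341: 341/586 × $11,697.58 → $6,806.95
Total COGS = $15,091.07 + $6,806.95 = $21,898.02
Ending inventory (cost pool remaining) = $4,890.63

COGS = $21,898.02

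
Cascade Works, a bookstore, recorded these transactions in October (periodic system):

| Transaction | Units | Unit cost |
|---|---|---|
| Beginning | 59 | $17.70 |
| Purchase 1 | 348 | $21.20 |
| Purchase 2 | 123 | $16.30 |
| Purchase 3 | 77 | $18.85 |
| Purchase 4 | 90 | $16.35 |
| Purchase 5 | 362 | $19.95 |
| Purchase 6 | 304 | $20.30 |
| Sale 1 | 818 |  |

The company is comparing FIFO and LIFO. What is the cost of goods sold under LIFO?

FIFO COGS: 59 @ $17.70 + 348 @ $21.20 + 123 @ $16.30 + 77 @ $18.85 + 90 @ $16.35 + 121 @ $19.95 = $15,763.70
LIFO COGS: 304 @ $20.30 + 362 @ $19.95 + 90 @ $16.35 + 62 @ $18.85 = $16,033.30

COGS = $16,033.30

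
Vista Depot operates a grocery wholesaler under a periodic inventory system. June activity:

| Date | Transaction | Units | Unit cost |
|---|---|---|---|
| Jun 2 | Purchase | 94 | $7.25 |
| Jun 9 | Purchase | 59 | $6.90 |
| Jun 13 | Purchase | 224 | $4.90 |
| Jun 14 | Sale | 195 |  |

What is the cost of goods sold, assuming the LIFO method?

Jun 14, 195 sold [LIFO — newest first]: 195 @ $4.90 = $955.50
Ending inventory: 94 @ $7.25 + 59 @ $6.90 + 29 @ $4.90 = $1,230.70
Check: goods available $2,186.20 = COGS $955.50 + ending $1,230.70

COGS = $955.50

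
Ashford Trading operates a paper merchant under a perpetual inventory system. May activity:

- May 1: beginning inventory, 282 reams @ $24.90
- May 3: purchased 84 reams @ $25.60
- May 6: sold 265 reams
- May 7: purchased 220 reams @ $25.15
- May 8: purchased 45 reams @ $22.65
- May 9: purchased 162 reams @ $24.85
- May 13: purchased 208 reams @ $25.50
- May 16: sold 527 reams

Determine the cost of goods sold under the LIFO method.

COGS = $19,823.05

May 6, 265 sold [LIFO — newest first]: 84 @ $25.60 + 181 @ $24.90 = $6,657.30
May 16, 527 sold [LIFO — newest first]: 208 @ $25.50 + 162 @ $24.85 + 45 @ $22.65 + 112 @ $25.15 = $13,165.75
Total COGS = $6,657.30 + $13,165.75 = $19,823.05
Ending inventory: 101 @ $24.90 + 108 @ $25.15 = $5,231.10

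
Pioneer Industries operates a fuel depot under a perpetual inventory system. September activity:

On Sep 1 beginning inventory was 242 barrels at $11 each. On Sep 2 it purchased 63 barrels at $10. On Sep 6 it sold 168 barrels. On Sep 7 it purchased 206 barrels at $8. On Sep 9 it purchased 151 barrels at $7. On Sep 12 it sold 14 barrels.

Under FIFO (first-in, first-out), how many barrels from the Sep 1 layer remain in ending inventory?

Sep 6, 168 sold [FIFO — oldest first]: 168 @ $11 = $1,848
Sep 12, 14 sold [FIFO — oldest first]: 14 @ $11 = $154
Total COGS = $1,848 + $154 = $2,002
Ending inventory: 60 @ $11 + 63 @ $10 + 206 @ $8 + 151 @ $7 = $3,995

60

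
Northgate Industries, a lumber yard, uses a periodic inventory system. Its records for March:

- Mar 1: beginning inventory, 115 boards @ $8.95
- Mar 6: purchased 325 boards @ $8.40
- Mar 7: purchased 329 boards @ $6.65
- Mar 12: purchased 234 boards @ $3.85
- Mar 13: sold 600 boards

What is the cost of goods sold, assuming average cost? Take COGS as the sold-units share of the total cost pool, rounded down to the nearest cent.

Mar 13, sell 600: 600/1003 × $6,848.00 → $4,096.51
Ending inventory (cost pool remaining) = $2,751.49

COGS = $4,096.51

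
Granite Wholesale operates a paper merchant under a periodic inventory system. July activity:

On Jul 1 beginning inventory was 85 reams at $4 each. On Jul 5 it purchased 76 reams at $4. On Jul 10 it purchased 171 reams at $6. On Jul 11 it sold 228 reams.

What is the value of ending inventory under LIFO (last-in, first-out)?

Ending inventory = $416

Jul 11, 228 sold [LIFO — newest first]: 171 @ $6 + 57 @ $4 = $1,254
Ending inventory: 85 @ $4 + 19 @ $4 = $416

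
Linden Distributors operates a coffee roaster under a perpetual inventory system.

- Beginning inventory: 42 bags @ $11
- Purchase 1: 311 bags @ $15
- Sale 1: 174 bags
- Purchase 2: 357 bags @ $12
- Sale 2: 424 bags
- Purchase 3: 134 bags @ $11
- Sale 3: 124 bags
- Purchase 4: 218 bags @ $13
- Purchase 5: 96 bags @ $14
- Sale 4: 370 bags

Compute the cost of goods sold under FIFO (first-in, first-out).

COGS = $14,139

Sale 1 (174) [FIFO — oldest first]: 42 @ $11 + 132 @ $15 = $2,442
Sale 2 (424) [FIFO — oldest first]: 179 @ $15 + 245 @ $12 = $5,625
Sale 3 (124) [FIFO — oldest first]: 112 @ $12 + 12 @ $11 = $1,476
Sale 4 (370) [FIFO — oldest first]: 122 @ $11 + 218 @ $13 + 30 @ $14 = $4,596
Total COGS = $2,442 + $5,625 + $1,476 + $4,596 = $14,139
Ending inventory: 66 @ $14 = $924
Check: goods available $15,063 = COGS $14,139 + ending $924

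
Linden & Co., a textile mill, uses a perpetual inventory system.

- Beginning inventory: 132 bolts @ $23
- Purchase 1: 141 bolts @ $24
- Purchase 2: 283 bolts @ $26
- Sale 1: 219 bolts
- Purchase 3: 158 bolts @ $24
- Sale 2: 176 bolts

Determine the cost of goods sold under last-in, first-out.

COGS = $9,954

Sale 1 (219) [LIFO — newest first]: 219 @ $26 = $5,694
Sale 2 (176) [LIFO — newest first]: 158 @ $24 + 18 @ $26 = $4,260
Total COGS = $5,694 + $4,260 = $9,954
Ending inventory: 132 @ $23 + 141 @ $24 + 46 @ $26 = $7,616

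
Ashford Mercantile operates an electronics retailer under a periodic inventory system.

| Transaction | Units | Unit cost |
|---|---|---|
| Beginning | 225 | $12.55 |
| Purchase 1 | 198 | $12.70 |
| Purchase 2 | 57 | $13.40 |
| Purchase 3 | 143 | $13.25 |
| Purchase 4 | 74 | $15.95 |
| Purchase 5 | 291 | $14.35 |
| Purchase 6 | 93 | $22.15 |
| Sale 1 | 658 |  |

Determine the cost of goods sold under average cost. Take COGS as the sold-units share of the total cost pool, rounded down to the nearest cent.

Sale 1, sell 658: 658/1081 × $15,413.00 → $9,381.82
Ending inventory (cost pool remaining) = $6,031.18

COGS = $9,381.82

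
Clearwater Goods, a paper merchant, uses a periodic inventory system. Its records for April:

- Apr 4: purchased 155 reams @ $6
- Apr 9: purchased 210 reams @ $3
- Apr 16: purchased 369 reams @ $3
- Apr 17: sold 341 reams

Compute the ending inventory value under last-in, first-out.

Ending inventory = $1,644

Apr 17, 341 sold [LIFO — newest first]: 341 @ $3 = $1,023
Ending inventory: 155 @ $6 + 210 @ $3 + 28 @ $3 = $1,644
Check: goods available $2,667 = COGS $1,023 + ending $1,644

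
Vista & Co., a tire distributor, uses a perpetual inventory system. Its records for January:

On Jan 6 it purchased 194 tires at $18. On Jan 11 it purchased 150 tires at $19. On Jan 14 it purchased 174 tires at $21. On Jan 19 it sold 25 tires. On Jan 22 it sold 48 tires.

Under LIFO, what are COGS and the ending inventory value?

Jan 19, 25 sold [LIFO — newest first]: 25 @ $21 = $525
Jan 22, 48 sold [LIFO — newest first]: 48 @ $21 = $1,008
Total COGS = $525 + $1,008 = $1,533
Ending inventory: 194 @ $18 + 150 @ $19 + 101 @ $21 = $8,463

COGS = $1,533; ending inventory = $8,463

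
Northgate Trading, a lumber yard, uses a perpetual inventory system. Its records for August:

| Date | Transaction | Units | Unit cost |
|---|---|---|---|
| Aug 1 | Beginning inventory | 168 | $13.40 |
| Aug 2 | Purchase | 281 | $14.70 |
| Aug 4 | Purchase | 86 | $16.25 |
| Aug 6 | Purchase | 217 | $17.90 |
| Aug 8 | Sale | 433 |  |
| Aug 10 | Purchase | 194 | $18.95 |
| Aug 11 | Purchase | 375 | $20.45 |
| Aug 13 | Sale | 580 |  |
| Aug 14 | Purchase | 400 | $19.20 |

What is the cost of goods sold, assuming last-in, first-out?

Aug 8, 433 sold [LIFO — newest first]: 217 @ $17.90 + 86 @ $16.25 + 130 @ $14.70 = $7,192.80
Aug 13, 580 sold [LIFO — newest first]: 375 @ $20.45 + 194 @ $18.95 + 11 @ $14.70 = $11,506.75
Total COGS = $7,192.80 + $11,506.75 = $18,699.55
Ending inventory: 168 @ $13.40 + 140 @ $14.70 + 400 @ $19.20 = $11,989.20
Check: goods available $30,688.75 = COGS $18,699.55 + ending $11,989.20

COGS = $18,699.55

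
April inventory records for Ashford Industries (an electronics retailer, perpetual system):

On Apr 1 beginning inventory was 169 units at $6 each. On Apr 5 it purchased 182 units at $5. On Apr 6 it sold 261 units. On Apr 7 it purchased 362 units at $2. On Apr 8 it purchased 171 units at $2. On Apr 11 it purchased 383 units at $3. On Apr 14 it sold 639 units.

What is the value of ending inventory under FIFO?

Apr 6, 261 sold [FIFO — oldest first]: 169 @ $6 + 92 @ $5 = $1,474
Apr 14, 639 sold [FIFO — oldest first]: 90 @ $5 + 362 @ $2 + 171 @ $2 + 16 @ $3 = $1,564
Total COGS = $1,474 + $1,564 = $3,038
Ending inventory: 367 @ $3 = $1,101

Ending inventory = $1,101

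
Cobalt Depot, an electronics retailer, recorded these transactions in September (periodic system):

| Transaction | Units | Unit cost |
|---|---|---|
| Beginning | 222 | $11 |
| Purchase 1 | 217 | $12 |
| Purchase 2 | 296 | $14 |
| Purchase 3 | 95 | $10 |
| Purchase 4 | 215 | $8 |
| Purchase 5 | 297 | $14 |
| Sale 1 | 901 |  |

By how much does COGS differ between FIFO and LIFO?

$236

FIFO COGS: 222 @ $11 + 217 @ $12 + 296 @ $14 + 95 @ $10 + 71 @ $8 = $10,708
LIFO COGS: 297 @ $14 + 215 @ $8 + 95 @ $10 + 294 @ $14 = $10,944
Difference = |$10,708 − $10,944| = $236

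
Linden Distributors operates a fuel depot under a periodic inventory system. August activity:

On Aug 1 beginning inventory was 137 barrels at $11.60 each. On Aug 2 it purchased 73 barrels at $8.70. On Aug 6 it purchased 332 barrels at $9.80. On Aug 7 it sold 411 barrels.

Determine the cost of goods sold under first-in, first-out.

Aug 7, 411 sold [FIFO — oldest first]: 137 @ $11.60 + 73 @ $8.70 + 201 @ $9.80 = $4,194.10
Ending inventory: 131 @ $9.80 = $1,283.80
Check: goods available $5,477.90 = COGS $4,194.10 + ending $1,283.80

COGS = $4,194.10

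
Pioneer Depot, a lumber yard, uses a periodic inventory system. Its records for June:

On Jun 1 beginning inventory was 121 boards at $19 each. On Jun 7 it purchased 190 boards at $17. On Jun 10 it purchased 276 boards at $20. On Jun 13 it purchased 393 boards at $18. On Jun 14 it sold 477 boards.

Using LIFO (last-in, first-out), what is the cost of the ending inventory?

Ending inventory = $9,369

Jun 14, 477 sold [LIFO — newest first]: 393 @ $18 + 84 @ $20 = $8,754
Ending inventory: 121 @ $19 + 190 @ $17 + 192 @ $20 = $9,369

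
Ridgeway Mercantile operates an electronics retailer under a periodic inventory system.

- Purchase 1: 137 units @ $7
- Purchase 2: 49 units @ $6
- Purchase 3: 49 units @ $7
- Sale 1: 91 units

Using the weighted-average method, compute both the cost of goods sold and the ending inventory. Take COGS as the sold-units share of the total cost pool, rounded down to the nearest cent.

COGS = $618.02; ending inventory = $977.98

Sale 1, sell 91: 91/235 × $1,596.00 → $618.02
Ending inventory (cost pool remaining) = $977.98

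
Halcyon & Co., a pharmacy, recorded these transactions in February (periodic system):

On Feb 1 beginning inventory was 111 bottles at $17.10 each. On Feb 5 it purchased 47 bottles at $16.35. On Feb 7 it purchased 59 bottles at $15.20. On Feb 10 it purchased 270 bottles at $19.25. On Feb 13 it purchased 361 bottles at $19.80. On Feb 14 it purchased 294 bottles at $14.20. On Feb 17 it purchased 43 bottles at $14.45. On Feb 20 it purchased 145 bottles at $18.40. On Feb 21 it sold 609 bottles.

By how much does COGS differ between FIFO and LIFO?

$1,197.70

FIFO COGS: 111 @ $17.10 + 47 @ $16.35 + 59 @ $15.20 + 270 @ $19.25 + 122 @ $19.80 = $11,176.45
LIFO COGS: 145 @ $18.40 + 43 @ $14.45 + 294 @ $14.20 + 127 @ $19.80 = $9,978.75
Difference = |$11,176.45 − $9,978.75| = $1,197.70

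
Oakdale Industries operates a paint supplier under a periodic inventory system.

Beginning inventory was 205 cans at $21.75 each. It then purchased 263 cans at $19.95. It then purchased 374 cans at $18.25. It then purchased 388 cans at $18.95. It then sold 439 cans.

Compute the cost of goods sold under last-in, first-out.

Sale 1 (439) [LIFO — newest first]: 388 @ $18.95 + 51 @ $18.25 = $8,283.35
Ending inventory: 205 @ $21.75 + 263 @ $19.95 + 323 @ $18.25 = $15,600.35
Check: goods available $23,883.70 = COGS $8,283.35 + ending $15,600.35

COGS = $8,283.35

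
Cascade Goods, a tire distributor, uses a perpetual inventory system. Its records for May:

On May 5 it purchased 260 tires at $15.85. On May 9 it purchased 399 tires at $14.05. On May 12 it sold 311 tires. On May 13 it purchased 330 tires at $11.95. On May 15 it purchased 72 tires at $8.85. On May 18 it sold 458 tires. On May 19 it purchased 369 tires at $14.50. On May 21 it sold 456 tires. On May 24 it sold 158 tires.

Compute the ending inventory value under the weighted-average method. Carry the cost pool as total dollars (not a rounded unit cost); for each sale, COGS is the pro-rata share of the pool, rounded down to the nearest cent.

After May 5: 260 on hand, pool $4,121.00 (≈ $15.8500 each)
After May 9: 659 on hand, pool $9,726.95 (≈ $14.7602 each)
May 12, sell 311: 311/659 × $9,726.95 → $4,590.41
After May 13: 678 on hand, pool $9,080.04 (≈ $13.3924 each)
After May 15: 750 on hand, pool $9,717.24 (≈ $12.9563 each)
May 18, sell 458: 458/750 × $9,717.24 → $5,933.99
After May 19: 661 on hand, pool $9,133.75 (≈ $13.8181 each)
May 21, sell 456: 456/661 × $9,133.75 → $6,301.04
May 24, sell 158: 158/205 × $2,832.71 → $2,183.25
Total COGS = $4,590.41 + $5,933.99 + $6,301.04 + $2,183.25 = $19,008.69
Ending inventory (cost pool remaining) = $649.46

Ending inventory = $649.46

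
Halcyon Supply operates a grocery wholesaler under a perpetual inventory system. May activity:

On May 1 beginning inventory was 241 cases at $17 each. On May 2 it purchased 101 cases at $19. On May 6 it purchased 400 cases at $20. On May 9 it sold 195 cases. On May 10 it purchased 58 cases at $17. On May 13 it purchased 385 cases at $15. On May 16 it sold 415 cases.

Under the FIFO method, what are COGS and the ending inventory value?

COGS = $11,376; ending inventory = $9,401

May 9, 195 sold [FIFO — oldest first]: 195 @ $17 = $3,315
May 16, 415 sold [FIFO — oldest first]: 46 @ $17 + 101 @ $19 + 268 @ $20 = $8,061
Total COGS = $3,315 + $8,061 = $11,376
Ending inventory: 132 @ $20 + 58 @ $17 + 385 @ $15 = $9,401
Check: goods available $20,777 = COGS $11,376 + ending $9,401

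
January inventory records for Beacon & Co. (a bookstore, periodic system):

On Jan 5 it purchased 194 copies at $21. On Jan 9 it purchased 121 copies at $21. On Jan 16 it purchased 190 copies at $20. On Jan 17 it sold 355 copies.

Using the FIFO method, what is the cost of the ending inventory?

Jan 17, 355 sold [FIFO — oldest first]: 194 @ $21 + 121 @ $21 + 40 @ $20 = $7,415
Ending inventory: 150 @ $20 = $3,000

Ending inventory = $3,000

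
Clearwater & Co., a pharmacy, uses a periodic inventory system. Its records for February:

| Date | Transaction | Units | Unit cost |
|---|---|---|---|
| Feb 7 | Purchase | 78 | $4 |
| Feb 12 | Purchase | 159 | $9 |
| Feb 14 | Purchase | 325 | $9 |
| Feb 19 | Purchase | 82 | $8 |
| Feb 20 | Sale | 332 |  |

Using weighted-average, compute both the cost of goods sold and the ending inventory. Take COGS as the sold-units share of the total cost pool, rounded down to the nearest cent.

COGS = $2,744.67; ending inventory = $2,579.33

Feb 20, sell 332: 332/644 × $5,324.00 → $2,744.67
Ending inventory (cost pool remaining) = $2,579.33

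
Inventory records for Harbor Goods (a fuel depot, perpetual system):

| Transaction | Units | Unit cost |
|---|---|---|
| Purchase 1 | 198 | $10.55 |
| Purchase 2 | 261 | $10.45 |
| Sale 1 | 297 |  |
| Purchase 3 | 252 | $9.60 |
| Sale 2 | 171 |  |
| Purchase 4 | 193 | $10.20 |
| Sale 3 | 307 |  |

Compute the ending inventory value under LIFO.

Ending inventory = $1,360.95

Sale 1 (297) [LIFO — newest first]: 261 @ $10.45 + 36 @ $10.55 = $3,107.25
Sale 2 (171) [LIFO — newest first]: 171 @ $9.60 = $1,641.60
Sale 3 (307) [LIFO — newest first]: 193 @ $10.20 + 81 @ $9.60 + 33 @ $10.55 = $3,094.35
Total COGS = $3,107.25 + $1,641.60 + $3,094.35 = $7,843.20
Ending inventory: 129 @ $10.55 = $1,360.95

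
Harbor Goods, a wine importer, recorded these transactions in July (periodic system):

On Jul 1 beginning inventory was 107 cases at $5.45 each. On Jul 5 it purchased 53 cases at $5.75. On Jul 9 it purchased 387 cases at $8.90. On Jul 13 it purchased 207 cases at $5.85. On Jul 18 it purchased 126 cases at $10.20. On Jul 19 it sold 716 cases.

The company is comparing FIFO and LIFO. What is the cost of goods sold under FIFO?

COGS = $5,320.85

FIFO COGS: 107 @ $5.45 + 53 @ $5.75 + 387 @ $8.90 + 169 @ $5.85 = $5,320.85
LIFO COGS: 126 @ $10.20 + 207 @ $5.85 + 383 @ $8.90 = $5,904.85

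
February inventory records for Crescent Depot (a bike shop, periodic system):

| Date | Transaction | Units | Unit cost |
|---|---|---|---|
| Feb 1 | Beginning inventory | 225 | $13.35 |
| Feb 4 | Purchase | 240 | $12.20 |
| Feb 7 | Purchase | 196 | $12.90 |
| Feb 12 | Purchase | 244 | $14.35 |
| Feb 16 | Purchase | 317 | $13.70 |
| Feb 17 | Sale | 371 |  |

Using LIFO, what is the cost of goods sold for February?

COGS = $5,117.80

Feb 17, 371 sold [LIFO — newest first]: 317 @ $13.70 + 54 @ $14.35 = $5,117.80
Ending inventory: 225 @ $13.35 + 240 @ $12.20 + 196 @ $12.90 + 190 @ $14.35 = $11,186.65
Check: goods available $16,304.45 = COGS $5,117.80 + ending $11,186.65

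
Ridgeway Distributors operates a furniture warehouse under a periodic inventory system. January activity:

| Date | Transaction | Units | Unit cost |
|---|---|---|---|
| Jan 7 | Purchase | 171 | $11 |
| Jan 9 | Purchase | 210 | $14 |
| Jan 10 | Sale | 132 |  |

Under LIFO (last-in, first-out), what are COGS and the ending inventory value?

COGS = $1,848; ending inventory = $2,973

Jan 10, 132 sold [LIFO — newest first]: 132 @ $14 = $1,848
Ending inventory: 171 @ $11 + 78 @ $14 = $2,973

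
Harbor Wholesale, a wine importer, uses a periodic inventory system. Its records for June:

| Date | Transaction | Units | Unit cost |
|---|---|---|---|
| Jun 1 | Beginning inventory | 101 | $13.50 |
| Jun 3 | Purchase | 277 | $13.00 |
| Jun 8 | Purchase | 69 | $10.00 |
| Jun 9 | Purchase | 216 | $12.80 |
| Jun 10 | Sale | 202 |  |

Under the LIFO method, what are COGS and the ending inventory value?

COGS = $2,585.60; ending inventory = $5,833.70

Jun 10, 202 sold [LIFO — newest first]: 202 @ $12.80 = $2,585.60
Ending inventory: 101 @ $13.50 + 277 @ $13.00 + 69 @ $10.00 + 14 @ $12.80 = $5,833.70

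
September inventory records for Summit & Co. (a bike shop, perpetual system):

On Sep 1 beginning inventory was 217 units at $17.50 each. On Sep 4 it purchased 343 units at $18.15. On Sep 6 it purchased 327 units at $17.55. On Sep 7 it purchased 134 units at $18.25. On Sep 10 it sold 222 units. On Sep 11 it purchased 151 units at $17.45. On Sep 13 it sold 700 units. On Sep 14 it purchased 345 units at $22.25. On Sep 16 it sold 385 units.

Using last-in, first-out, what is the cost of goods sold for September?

Sep 10, 222 sold [LIFO — newest first]: 134 @ $18.25 + 88 @ $17.55 = $3,989.90
Sep 13, 700 sold [LIFO — newest first]: 151 @ $17.45 + 239 @ $17.55 + 310 @ $18.15 = $12,455.90
Sep 16, 385 sold [LIFO — newest first]: 345 @ $22.25 + 33 @ $18.15 + 7 @ $17.50 = $8,397.70
Total COGS = $3,989.90 + $12,455.90 + $8,397.70 = $24,843.50
Ending inventory: 210 @ $17.50 = $3,675.00

COGS = $24,843.50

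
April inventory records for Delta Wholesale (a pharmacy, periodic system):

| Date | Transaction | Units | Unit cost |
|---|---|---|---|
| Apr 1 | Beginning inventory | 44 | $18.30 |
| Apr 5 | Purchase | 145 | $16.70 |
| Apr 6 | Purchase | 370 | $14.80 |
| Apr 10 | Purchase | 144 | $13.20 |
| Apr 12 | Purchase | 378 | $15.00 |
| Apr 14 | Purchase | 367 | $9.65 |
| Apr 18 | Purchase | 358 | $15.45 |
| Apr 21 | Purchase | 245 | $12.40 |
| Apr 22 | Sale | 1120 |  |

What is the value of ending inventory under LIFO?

Ending inventory = $14,023.50

Apr 22, 1120 sold [LIFO — newest first]: 245 @ $12.40 + 358 @ $15.45 + 367 @ $9.65 + 150 @ $15.00 = $14,360.65
Ending inventory: 44 @ $18.30 + 145 @ $16.70 + 370 @ $14.80 + 144 @ $13.20 + 228 @ $15.00 = $14,023.50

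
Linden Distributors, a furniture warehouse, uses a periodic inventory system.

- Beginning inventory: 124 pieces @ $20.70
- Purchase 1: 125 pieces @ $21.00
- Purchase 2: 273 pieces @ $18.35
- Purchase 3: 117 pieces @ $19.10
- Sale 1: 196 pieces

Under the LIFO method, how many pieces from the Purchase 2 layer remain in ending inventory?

Sale 1 (196) [LIFO — newest first]: 117 @ $19.10 + 79 @ $18.35 = $3,684.35
Ending inventory: 124 @ $20.70 + 125 @ $21.00 + 194 @ $18.35 = $8,751.70

194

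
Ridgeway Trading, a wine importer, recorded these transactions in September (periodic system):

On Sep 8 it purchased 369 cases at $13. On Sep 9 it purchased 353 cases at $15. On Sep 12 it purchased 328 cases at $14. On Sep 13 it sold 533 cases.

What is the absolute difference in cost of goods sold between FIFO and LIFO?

FIFO COGS: 369 @ $13 + 164 @ $15 = $7,257
LIFO COGS: 328 @ $14 + 205 @ $15 = $7,667
Difference = |$7,257 − $7,667| = $410

$410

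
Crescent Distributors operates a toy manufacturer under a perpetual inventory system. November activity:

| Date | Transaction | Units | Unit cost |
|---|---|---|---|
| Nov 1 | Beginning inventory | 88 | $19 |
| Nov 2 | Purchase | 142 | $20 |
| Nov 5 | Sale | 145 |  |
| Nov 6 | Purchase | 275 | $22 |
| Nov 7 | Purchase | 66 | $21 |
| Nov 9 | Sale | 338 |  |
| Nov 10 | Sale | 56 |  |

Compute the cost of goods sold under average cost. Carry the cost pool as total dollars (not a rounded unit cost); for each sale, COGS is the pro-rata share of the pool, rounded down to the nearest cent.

COGS = $11,264.16

After Nov 1: 88 on hand, pool $1,672.00 (≈ $19.0000 each)
After Nov 2: 230 on hand, pool $4,512.00 (≈ $19.6174 each)
Nov 5, sell 145: 145/230 × $4,512.00 → $2,844.52
After Nov 6: 360 on hand, pool $7,717.48 (≈ $21.4374 each)
After Nov 7: 426 on hand, pool $9,103.48 (≈ $21.3697 each)
Nov 9, sell 338: 338/426 × $9,103.48 → $7,222.94
Nov 10, sell 56: 56/88 × $1,880.54 → $1,196.70
Total COGS = $2,844.52 + $7,222.94 + $1,196.70 = $11,264.16
Ending inventory (cost pool remaining) = $683.84
Check: goods available $11,948.00 = COGS $11,264.16 + ending $683.84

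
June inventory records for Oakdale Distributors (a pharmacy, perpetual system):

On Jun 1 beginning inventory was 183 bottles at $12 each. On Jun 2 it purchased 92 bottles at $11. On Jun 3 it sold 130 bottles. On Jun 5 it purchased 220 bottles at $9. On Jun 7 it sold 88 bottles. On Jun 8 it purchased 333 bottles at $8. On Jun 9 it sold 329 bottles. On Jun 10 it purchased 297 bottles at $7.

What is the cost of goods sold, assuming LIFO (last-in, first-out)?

Jun 3, 130 sold [LIFO — newest first]: 92 @ $11 + 38 @ $12 = $1,468
Jun 7, 88 sold [LIFO — newest first]: 88 @ $9 = $792
Jun 9, 329 sold [LIFO — newest first]: 329 @ $8 = $2,632
Total COGS = $1,468 + $792 + $2,632 = $4,892
Ending inventory: 145 @ $12 + 132 @ $9 + 4 @ $8 + 297 @ $7 = $5,039

COGS = $4,892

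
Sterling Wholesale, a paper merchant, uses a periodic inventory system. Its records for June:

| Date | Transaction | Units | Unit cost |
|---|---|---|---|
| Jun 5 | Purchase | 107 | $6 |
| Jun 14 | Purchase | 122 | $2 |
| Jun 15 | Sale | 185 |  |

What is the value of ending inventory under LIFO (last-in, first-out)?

Ending inventory = $264

Jun 15, 185 sold [LIFO — newest first]: 122 @ $2 + 63 @ $6 = $622
Ending inventory: 44 @ $6 = $264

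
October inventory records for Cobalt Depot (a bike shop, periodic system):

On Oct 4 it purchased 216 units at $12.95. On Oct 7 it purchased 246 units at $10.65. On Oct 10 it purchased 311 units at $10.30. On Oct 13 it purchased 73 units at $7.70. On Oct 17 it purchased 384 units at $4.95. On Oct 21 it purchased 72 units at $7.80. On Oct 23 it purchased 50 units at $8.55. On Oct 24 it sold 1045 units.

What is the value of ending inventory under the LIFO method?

Ending inventory = $3,766.35

Oct 24, 1045 sold [LIFO — newest first]: 50 @ $8.55 + 72 @ $7.80 + 384 @ $4.95 + 73 @ $7.70 + 311 @ $10.30 + 155 @ $10.65 = $8,306.05
Ending inventory: 216 @ $12.95 + 91 @ $10.65 = $3,766.35
Check: goods available $12,072.40 = COGS $8,306.05 + ending $3,766.35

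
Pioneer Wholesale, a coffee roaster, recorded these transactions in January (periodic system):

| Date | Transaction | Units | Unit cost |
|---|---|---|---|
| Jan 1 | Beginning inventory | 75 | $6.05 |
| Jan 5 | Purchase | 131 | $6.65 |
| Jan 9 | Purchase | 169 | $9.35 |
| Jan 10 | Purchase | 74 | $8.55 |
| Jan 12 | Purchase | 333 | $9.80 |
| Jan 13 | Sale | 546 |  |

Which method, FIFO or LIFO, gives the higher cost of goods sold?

LIFO

FIFO COGS: 75 @ $6.05 + 131 @ $6.65 + 169 @ $9.35 + 74 @ $8.55 + 97 @ $9.80 = $4,488.35
LIFO COGS: 333 @ $9.80 + 74 @ $8.55 + 139 @ $9.35 = $5,195.75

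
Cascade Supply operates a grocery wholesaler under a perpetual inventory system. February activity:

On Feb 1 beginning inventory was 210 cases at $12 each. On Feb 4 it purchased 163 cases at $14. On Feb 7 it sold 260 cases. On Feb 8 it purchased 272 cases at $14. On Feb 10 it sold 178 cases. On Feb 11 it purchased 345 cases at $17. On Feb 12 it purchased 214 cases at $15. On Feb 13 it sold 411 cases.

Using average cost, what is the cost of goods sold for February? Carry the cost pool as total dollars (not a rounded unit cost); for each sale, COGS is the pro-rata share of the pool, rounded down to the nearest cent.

COGS = $12,167.85

After Feb 1: 210 on hand, pool $2,520.00 (≈ $12.0000 each)
After Feb 4: 373 on hand, pool $4,802.00 (≈ $12.8740 each)
Feb 7, sell 260: 260/373 × $4,802.00 → $3,347.23
After Feb 8: 385 on hand, pool $5,262.77 (≈ $13.6695 each)
Feb 10, sell 178: 178/385 × $5,262.77 → $2,433.17
After Feb 11: 552 on hand, pool $8,694.60 (≈ $15.7511 each)
After Feb 12: 766 on hand, pool $11,904.60 (≈ $15.5413 each)
Feb 13, sell 411: 411/766 × $11,904.60 → $6,387.45
Total COGS = $3,347.23 + $2,433.17 + $6,387.45 = $12,167.85
Ending inventory (cost pool remaining) = $5,517.15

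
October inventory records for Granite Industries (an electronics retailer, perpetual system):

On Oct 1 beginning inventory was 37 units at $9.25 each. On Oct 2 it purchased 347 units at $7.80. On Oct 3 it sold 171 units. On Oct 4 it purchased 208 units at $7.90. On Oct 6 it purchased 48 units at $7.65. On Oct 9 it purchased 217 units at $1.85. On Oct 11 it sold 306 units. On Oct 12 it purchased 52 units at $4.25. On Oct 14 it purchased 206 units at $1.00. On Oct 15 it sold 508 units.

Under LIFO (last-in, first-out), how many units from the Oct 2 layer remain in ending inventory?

Oct 3, 171 sold [LIFO — newest first]: 171 @ $7.80 = $1,333.80
Oct 11, 306 sold [LIFO — newest first]: 217 @ $1.85 + 48 @ $7.65 + 41 @ $7.90 = $1,092.55
Oct 15, 508 sold [LIFO — newest first]: 206 @ $1.00 + 52 @ $4.25 + 167 @ $7.90 + 83 @ $7.80 = $2,393.70
Total COGS = $1,333.80 + $1,092.55 + $2,393.70 = $4,820.05
Ending inventory: 37 @ $9.25 + 93 @ $7.80 = $1,067.65

93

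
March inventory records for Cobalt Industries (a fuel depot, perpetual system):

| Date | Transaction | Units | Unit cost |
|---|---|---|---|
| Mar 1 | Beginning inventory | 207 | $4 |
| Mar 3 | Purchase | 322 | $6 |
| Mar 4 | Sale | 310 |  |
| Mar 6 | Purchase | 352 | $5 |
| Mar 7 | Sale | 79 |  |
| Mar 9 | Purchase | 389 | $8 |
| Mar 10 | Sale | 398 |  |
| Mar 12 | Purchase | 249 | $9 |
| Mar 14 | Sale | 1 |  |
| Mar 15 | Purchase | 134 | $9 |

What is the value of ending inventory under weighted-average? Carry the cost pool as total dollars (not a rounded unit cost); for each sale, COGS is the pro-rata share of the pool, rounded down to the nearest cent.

Ending inventory = $6,517.04

After Mar 1: 207 on hand, pool $828.00 (≈ $4.0000 each)
After Mar 3: 529 on hand, pool $2,760.00 (≈ $5.2174 each)
Mar 4, sell 310: 310/529 × $2,760.00 → $1,617.39
After Mar 6: 571 on hand, pool $2,902.61 (≈ $5.0834 each)
Mar 7, sell 79: 79/571 × $2,902.61 → $401.58
After Mar 9: 881 on hand, pool $5,613.03 (≈ $6.3712 each)
Mar 10, sell 398: 398/881 × $5,613.03 → $2,535.73
After Mar 12: 732 on hand, pool $5,318.30 (≈ $7.2654 each)
Mar 14, sell 1: 1/732 × $5,318.30 → $7.26
After Mar 15: 865 on hand, pool $6,517.04 (≈ $7.5342 each)
Total COGS = $1,617.39 + $401.58 + $2,535.73 + $7.26 = $4,561.96
Ending inventory (cost pool remaining) = $6,517.04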